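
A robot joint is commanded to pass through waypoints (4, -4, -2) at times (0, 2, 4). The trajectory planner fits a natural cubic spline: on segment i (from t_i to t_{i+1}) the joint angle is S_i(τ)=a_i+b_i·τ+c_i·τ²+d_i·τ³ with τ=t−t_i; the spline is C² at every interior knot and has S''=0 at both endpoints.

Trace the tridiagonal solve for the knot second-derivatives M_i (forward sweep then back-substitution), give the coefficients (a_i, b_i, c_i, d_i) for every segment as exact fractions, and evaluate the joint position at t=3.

Δ: Δ0=-4, Δ1=1
row 1: diag=8, rhs=30; c'=1/4, d'=15/4
back: M1=15/4
M: M0=0, M1=15/4, M2=0
seg 0: a=4, c=M0/2=0, d=(M1−M0)/(6·2)=5/16, b=Δ0−h0·(2M0+M1)/6=-21/4
seg 1: a=-4, c=M1/2=15/8, d=(M2−M1)/(6·2)=-5/16, b=Δ1−h1·(2M1+M2)/6=-3/2
t_q=3 → seg 1, τ=1; S=-4+-3/2·τ+15/8·τ²+-5/16·τ³=-63/16

  seg 0: a=4 b=-21/4 c=0 d=5/16
  seg 1: a=-4 b=-3/2 c=15/8 d=-5/16
S(3) = -63/16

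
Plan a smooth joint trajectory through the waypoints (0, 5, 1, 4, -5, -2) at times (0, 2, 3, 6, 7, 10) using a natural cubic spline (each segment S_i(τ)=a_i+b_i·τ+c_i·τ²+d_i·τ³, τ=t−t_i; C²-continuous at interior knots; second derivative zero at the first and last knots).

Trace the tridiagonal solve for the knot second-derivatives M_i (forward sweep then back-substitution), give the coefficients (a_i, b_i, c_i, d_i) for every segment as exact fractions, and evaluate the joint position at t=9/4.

  seg 0: a=0 b=2913/562 c=0 d=-377/562
  seg 1: a=5 b=-1611/562 c=-1131/281 d=1625/562
  seg 2: a=1 b=-630/281 c=2613/562 d=-6017/5058
  seg 3: a=4 b=-3633/562 c=-1702/281 d=1979/562
  seg 4: a=-5 b=-2252/281 c=2533/562 d=-2533/5058
S(9/4) = 146641/35968

Δ: Δ0=5/2, Δ1=-4, Δ2=1, Δ3=-9, Δ4=1
row 1: diag=6, rhs=-39; c'=1/6, d'=-13/2
row 2: denom=8−1·1/6=47/6; d'=(30−1·-13/2)/(47/6)=219/47
row 3: denom=8−3·18/47=322/47; d'=(-60−3·219/47)/(322/47)=-3477/322
row 4: denom=8−1·47/322=2529/322; d'=(60−1·-3477/322)/(2529/322)=2533/281
back: M4=2533/281
back: M3=-3477/322−47/322·2533/281=-3404/281
back: M2=219/47−18/47·-3404/281=2613/281
back: M1=-13/2−1/6·2613/281=-2262/281
M: M0=0, M1=-2262/281, M2=2613/281, M3=-3404/281, M4=2533/281, M5=0
seg 0: a=0, c=M0/2=0, d=(M1−M0)/(6·2)=-377/562, b=Δ0−h0·(2M0+M1)/6=2913/562
seg 1: a=5, c=M1/2=-1131/281, d=(M2−M1)/(6·1)=1625/562, b=Δ1−h1·(2M1+M2)/6=-1611/562
seg 2: a=1, c=M2/2=2613/562, d=(M3−M2)/(6·3)=-6017/5058, b=Δ2−h2·(2M2+M3)/6=-630/281
seg 3: a=4, c=M3/2=-1702/281, d=(M4−M3)/(6·1)=1979/562, b=Δ3−h3·(2M3+M4)/6=-3633/562
seg 4: a=-5, c=M4/2=2533/562, d=(M5−M4)/(6·3)=-2533/5058, b=Δ4−h4·(2M4+M5)/6=-2252/281
t_q=9/4 → seg 1, τ=1/4; S=5+-1611/562·τ+-1131/281·τ²+1625/562·τ³=146641/35968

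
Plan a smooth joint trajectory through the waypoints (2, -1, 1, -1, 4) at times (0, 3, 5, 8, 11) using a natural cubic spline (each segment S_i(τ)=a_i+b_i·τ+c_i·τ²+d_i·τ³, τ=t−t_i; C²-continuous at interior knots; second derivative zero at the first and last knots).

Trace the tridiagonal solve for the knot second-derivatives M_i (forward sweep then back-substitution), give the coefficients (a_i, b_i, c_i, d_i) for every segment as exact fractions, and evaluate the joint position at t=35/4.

  seg 0: a=2 b=-105/59 c=0 d=46/531
  seg 1: a=-1 b=33/59 c=46/59 d=-33/118
  seg 2: a=1 b=19/59 c=-53/59 d=302/1593
  seg 3: a=-1 b=3/59 c=143/177 d=-143/1593
S(35/4) = -2059/3776

Δ: Δ0=-1, Δ1=1, Δ2=-2/3, Δ3=5/3
row 1: diag=10, rhs=12; c'=1/5, d'=6/5
row 2: denom=10−2·1/5=48/5; d'=(-10−2·6/5)/(48/5)=-31/24
row 3: denom=12−3·5/16=177/16; d'=(14−3·-31/24)/(177/16)=286/177
back: M3=286/177
back: M2=-31/24−5/16·286/177=-106/59
back: M1=6/5−1/5·-106/59=92/59
M: M0=0, M1=92/59, M2=-106/59, M3=286/177, M4=0
seg 0: a=2, c=M0/2=0, d=(M1−M0)/(6·3)=46/531, b=Δ0−h0·(2M0+M1)/6=-105/59
seg 1: a=-1, c=M1/2=46/59, d=(M2−M1)/(6·2)=-33/118, b=Δ1−h1·(2M1+M2)/6=33/59
seg 2: a=1, c=M2/2=-53/59, d=(M3−M2)/(6·3)=302/1593, b=Δ2−h2·(2M2+M3)/6=19/59
seg 3: a=-1, c=M3/2=143/177, d=(M4−M3)/(6·3)=-143/1593, b=Δ3−h3·(2M3+M4)/6=3/59
t_q=35/4 → seg 3, τ=3/4; S=-1+3/59·τ+143/177·τ²+-143/1593·τ³=-2059/3776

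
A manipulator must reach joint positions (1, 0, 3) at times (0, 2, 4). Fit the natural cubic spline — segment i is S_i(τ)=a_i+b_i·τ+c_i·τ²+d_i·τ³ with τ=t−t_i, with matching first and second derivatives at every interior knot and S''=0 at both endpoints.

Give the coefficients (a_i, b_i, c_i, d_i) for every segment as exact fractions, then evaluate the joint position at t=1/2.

  seg 0: a=1 b=-1 c=0 d=1/8
  seg 1: a=0 b=1/2 c=3/4 d=-1/8
S(1/2) = 33/64

Δ: Δ0=-1/2, Δ1=3/2
row 1: diag=8, rhs=12; c'=1/4, d'=3/2
back: M1=3/2
M: M0=0, M1=3/2, M2=0
seg 0: a=1, c=M0/2=0, d=(M1−M0)/(6·2)=1/8, b=Δ0−h0·(2M0+M1)/6=-1
seg 1: a=0, c=M1/2=3/4, d=(M2−M1)/(6·2)=-1/8, b=Δ1−h1·(2M1+M2)/6=1/2
t_q=1/2 → seg 0, τ=1/2; S=1+-1·τ+0·τ²+1/8·τ³=33/64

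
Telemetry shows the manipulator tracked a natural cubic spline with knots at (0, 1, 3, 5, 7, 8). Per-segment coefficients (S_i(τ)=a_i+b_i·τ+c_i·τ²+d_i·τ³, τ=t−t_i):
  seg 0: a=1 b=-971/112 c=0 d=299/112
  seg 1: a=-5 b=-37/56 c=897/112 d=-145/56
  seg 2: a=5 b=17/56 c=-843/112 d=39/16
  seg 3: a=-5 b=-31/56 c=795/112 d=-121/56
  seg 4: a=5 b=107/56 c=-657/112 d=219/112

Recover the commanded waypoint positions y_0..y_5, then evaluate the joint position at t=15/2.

y_0 = S_0(0) = a_0 = 1
y_1 = S_1(0) = a_1 = -5
y_2 = S_2(0) = a_2 = 5
y_3 = S_3(0) = a_3 = -5
y_4 = S_4(0) = a_4 = 5
y_5 = S_4(1) = 3
t_q=15/2 is in segment 4 (τ=1/2); S_4(τ)=4241/896

y_0=1 y_1=-5 y_2=5 y_3=-5 y_4=5 y_5=3
S(15/2) = 4241/896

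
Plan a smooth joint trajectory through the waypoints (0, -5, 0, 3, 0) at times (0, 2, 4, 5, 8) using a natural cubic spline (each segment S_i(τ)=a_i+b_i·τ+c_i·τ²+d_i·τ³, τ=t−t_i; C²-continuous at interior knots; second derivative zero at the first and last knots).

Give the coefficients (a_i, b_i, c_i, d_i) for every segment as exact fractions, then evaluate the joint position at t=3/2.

Δ: Δ0=-5/2, Δ1=5/2, Δ2=3, Δ3=-1
row 1: diag=8, rhs=30; c'=1/4, d'=15/4
row 2: denom=6−2·1/4=11/2; d'=(3−2·15/4)/(11/2)=-9/11
row 3: denom=8−1·2/11=86/11; d'=(-24−1·-9/11)/(86/11)=-255/86
back: M3=-255/86
back: M2=-9/11−2/11·-255/86=-12/43
back: M1=15/4−1/4·-12/43=657/172
M: M0=0, M1=657/172, M2=-12/43, M3=-255/86, M4=0
seg 0: a=0, c=M0/2=0, d=(M1−M0)/(6·2)=219/688, b=Δ0−h0·(2M0+M1)/6=-649/172
seg 1: a=-5, c=M1/2=657/344, d=(M2−M1)/(6·2)=-235/688, b=Δ1−h1·(2M1+M2)/6=2/43
seg 2: a=0, c=M2/2=-6/43, d=(M3−M2)/(6·1)=-77/172, b=Δ2−h2·(2M2+M3)/6=617/172
seg 3: a=3, c=M3/2=-255/172, d=(M4−M3)/(6·3)=85/516, b=Δ3−h3·(2M3+M4)/6=169/86
t_q=3/2 → seg 0, τ=3/2; S=0+-649/172·τ+0·τ²+219/688·τ³=-25239/5504

  seg 0: a=0 b=-649/172 c=0 d=219/688
  seg 1: a=-5 b=2/43 c=657/344 d=-235/688
  seg 2: a=0 b=617/172 c=-6/43 d=-77/172
  seg 3: a=3 b=169/86 c=-255/172 d=85/516
S(3/2) = -25239/5504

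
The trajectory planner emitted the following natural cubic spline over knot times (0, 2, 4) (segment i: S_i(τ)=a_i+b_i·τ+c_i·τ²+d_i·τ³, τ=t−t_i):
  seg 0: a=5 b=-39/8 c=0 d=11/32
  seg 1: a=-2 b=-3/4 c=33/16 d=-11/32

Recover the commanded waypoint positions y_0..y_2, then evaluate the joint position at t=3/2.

y_0 = S_0(0) = a_0 = 5
y_1 = S_1(0) = a_1 = -2
y_2 = S_1(2) = 2
t_q=3/2 is in segment 0 (τ=3/2); S_0(τ)=-295/256

y_0=5 y_1=-2 y_2=2
S(3/2) = -295/256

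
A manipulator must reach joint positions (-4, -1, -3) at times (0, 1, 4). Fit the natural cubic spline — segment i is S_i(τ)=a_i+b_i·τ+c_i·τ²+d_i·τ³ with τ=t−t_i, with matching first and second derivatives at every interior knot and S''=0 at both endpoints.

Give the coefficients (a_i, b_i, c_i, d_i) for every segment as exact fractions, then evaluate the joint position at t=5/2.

  seg 0: a=-4 b=83/24 c=0 d=-11/24
  seg 1: a=-1 b=25/12 c=-11/8 d=11/72
S(5/2) = -29/64

Δ: Δ0=3, Δ1=-2/3
row 1: diag=8, rhs=-22; c'=3/8, d'=-11/4
back: M1=-11/4
M: M0=0, M1=-11/4, M2=0
seg 0: a=-4, c=M0/2=0, d=(M1−M0)/(6·1)=-11/24, b=Δ0−h0·(2M0+M1)/6=83/24
seg 1: a=-1, c=M1/2=-11/8, d=(M2−M1)/(6·3)=11/72, b=Δ1−h1·(2M1+M2)/6=25/12
t_q=5/2 → seg 1, τ=3/2; S=-1+25/12·τ+-11/8·τ²+11/72·τ³=-29/64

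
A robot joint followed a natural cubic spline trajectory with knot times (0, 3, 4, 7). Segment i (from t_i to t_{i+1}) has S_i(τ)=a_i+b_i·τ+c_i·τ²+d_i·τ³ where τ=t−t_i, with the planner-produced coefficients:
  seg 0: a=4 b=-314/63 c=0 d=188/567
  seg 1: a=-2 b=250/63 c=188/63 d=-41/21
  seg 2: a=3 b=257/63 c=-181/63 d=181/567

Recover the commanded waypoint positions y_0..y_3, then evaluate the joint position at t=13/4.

y_0=4 y_1=-2 y_2=3 y_3=-2
S(13/4) = -1145/1344

y_0 = S_0(0) = a_0 = 4
y_1 = S_1(0) = a_1 = -2
y_2 = S_2(0) = a_2 = 3
y_3 = S_2(3) = -2
t_q=13/4 is in segment 1 (τ=1/4); S_1(τ)=-1145/1344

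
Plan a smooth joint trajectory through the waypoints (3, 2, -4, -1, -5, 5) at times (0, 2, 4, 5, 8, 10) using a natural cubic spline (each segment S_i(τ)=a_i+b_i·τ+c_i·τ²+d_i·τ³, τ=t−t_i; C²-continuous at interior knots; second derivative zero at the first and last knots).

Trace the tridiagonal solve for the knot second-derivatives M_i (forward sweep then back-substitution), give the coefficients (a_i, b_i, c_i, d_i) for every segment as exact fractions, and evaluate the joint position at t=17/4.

Δ: Δ0=-1/2, Δ1=-3, Δ2=3, Δ3=-4/3, Δ4=5
row 1: diag=8, rhs=-15; c'=1/4, d'=-15/8
row 2: denom=6−2·1/4=11/2; d'=(36−2·-15/8)/(11/2)=159/22
row 3: denom=8−1·2/11=86/11; d'=(-26−1·159/22)/(86/11)=-17/4
row 4: denom=10−3·33/86=761/86; d'=(38−3·-17/4)/(761/86)=8729/1522
back: M4=8729/1522
back: M3=-17/4−33/86·8729/1522=-4909/761
back: M2=159/22−2/11·-4909/761=12785/1522
back: M1=-15/8−1/4·12785/1522=-3025/761
M: M0=0, M1=-3025/761, M2=12785/1522, M3=-4909/761, M4=8729/1522, M5=0
seg 0: a=3, c=M0/2=0, d=(M1−M0)/(6·2)=-3025/9132, b=Δ0−h0·(2M0+M1)/6=3767/4566
seg 1: a=2, c=M1/2=-3025/1522, d=(M2−M1)/(6·2)=18835/18264, b=Δ1−h1·(2M1+M2)/6=-14383/4566
seg 2: a=-4, c=M2/2=12785/3044, d=(M3−M2)/(6·1)=-22603/9132, b=Δ2−h2·(2M2+M3)/6=2911/2283
seg 3: a=-1, c=M3/2=-4909/1522, d=(M4−M3)/(6·3)=18547/27396, b=Δ3−h3·(2M3+M4)/6=20545/9132
seg 4: a=-5, c=M4/2=8729/3044, d=(M5−M4)/(6·2)=-8729/18264, b=Δ4−h4·(2M4+M5)/6=2686/2283
t_q=17/4 → seg 2, τ=1/4; S=-4+2911/2283·τ+12785/3044·τ²+-22603/9132·τ³=-673557/194816

  seg 0: a=3 b=3767/4566 c=0 d=-3025/9132
  seg 1: a=2 b=-14383/4566 c=-3025/1522 d=18835/18264
  seg 2: a=-4 b=2911/2283 c=12785/3044 d=-22603/9132
  seg 3: a=-1 b=20545/9132 c=-4909/1522 d=18547/27396
  seg 4: a=-5 b=2686/2283 c=8729/3044 d=-8729/18264
S(17/4) = -673557/194816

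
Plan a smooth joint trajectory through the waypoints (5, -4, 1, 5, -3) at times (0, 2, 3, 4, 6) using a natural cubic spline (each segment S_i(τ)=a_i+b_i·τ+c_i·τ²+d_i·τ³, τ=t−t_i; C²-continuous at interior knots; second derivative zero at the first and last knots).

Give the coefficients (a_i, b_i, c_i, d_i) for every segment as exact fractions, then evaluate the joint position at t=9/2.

  seg 0: a=5 b=-1027/132 c=0 d=433/528
  seg 1: a=-4 b=68/33 c=433/88 d=-523/264
  seg 2: a=1 b=143/24 c=-45/44 d=-247/264
  seg 3: a=5 b=73/66 c=-337/88 d=337/528
S(9/2) = 6583/1408

Δ: Δ0=-9/2, Δ1=5, Δ2=4, Δ3=-4
row 1: diag=6, rhs=57; c'=1/6, d'=19/2
row 2: denom=4−1·1/6=23/6; d'=(-6−1·19/2)/(23/6)=-93/23
row 3: denom=6−1·6/23=132/23; d'=(-48−1·-93/23)/(132/23)=-337/44
back: M3=-337/44
back: M2=-93/23−6/23·-337/44=-45/22
back: M1=19/2−1/6·-45/22=433/44
M: M0=0, M1=433/44, M2=-45/22, M3=-337/44, M4=0
seg 0: a=5, c=M0/2=0, d=(M1−M0)/(6·2)=433/528, b=Δ0−h0·(2M0+M1)/6=-1027/132
seg 1: a=-4, c=M1/2=433/88, d=(M2−M1)/(6·1)=-523/264, b=Δ1−h1·(2M1+M2)/6=68/33
seg 2: a=1, c=M2/2=-45/44, d=(M3−M2)/(6·1)=-247/264, b=Δ2−h2·(2M2+M3)/6=143/24
seg 3: a=5, c=M3/2=-337/88, d=(M4−M3)/(6·2)=337/528, b=Δ3−h3·(2M3+M4)/6=73/66
t_q=9/2 → seg 3, τ=1/2; S=5+73/66·τ+-337/88·τ²+337/528·τ³=6583/1408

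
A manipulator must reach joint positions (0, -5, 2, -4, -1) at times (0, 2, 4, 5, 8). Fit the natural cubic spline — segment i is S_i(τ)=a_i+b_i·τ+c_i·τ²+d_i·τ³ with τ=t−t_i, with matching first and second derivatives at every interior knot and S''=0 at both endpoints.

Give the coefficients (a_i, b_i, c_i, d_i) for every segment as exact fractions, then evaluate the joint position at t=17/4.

  seg 0: a=0 b=-439/86 c=0 d=28/43
  seg 1: a=-5 b=233/86 c=168/43 d=-151/86
  seg 2: a=2 b=-235/86 c=-285/43 d=289/86
  seg 3: a=-4 b=-254/43 c=297/86 d=-33/86
S(17/4) = 5257/5504

Δ: Δ0=-5/2, Δ1=7/2, Δ2=-6, Δ3=1
row 1: diag=8, rhs=36; c'=1/4, d'=9/2
row 2: denom=6−2·1/4=11/2; d'=(-57−2·9/2)/(11/2)=-12
row 3: denom=8−1·2/11=86/11; d'=(42−1·-12)/(86/11)=297/43
back: M3=297/43
back: M2=-12−2/11·297/43=-570/43
back: M1=9/2−1/4·-570/43=336/43
M: M0=0, M1=336/43, M2=-570/43, M3=297/43, M4=0
seg 0: a=0, c=M0/2=0, d=(M1−M0)/(6·2)=28/43, b=Δ0−h0·(2M0+M1)/6=-439/86
seg 1: a=-5, c=M1/2=168/43, d=(M2−M1)/(6·2)=-151/86, b=Δ1−h1·(2M1+M2)/6=233/86
seg 2: a=2, c=M2/2=-285/43, d=(M3−M2)/(6·1)=289/86, b=Δ2−h2·(2M2+M3)/6=-235/86
seg 3: a=-4, c=M3/2=297/86, d=(M4−M3)/(6·3)=-33/86, b=Δ3−h3·(2M3+M4)/6=-254/43
t_q=17/4 → seg 2, τ=1/4; S=2+-235/86·τ+-285/43·τ²+289/86·τ³=5257/5504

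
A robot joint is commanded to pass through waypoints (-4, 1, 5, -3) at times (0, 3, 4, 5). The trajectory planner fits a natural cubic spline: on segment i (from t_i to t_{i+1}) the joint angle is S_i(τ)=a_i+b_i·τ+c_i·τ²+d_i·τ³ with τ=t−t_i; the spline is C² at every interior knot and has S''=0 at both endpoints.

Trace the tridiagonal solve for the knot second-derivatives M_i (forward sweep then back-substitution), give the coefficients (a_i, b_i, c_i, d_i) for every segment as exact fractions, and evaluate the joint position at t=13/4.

Δ: Δ0=5/3, Δ1=4, Δ2=-8
row 1: diag=8, rhs=14; c'=1/8, d'=7/4
row 2: denom=4−1·1/8=31/8; d'=(-72−1·7/4)/(31/8)=-590/31
back: M2=-590/31
back: M1=7/4−1/8·-590/31=128/31
M: M0=0, M1=128/31, M2=-590/31, M3=0
seg 0: a=-4, c=M0/2=0, d=(M1−M0)/(6·3)=64/279, b=Δ0−h0·(2M0+M1)/6=-37/93
seg 1: a=1, c=M1/2=64/31, d=(M2−M1)/(6·1)=-359/93, b=Δ1−h1·(2M1+M2)/6=539/93
seg 2: a=5, c=M2/2=-295/31, d=(M3−M2)/(6·1)=295/93, b=Δ2−h2·(2M2+M3)/6=-154/93
t_q=13/4 → seg 1, τ=1/4; S=1+539/93·τ+64/31·τ²+-359/93·τ³=4995/1984

  seg 0: a=-4 b=-37/93 c=0 d=64/279
  seg 1: a=1 b=539/93 c=64/31 d=-359/93
  seg 2: a=5 b=-154/93 c=-295/31 d=295/93
S(13/4) = 4995/1984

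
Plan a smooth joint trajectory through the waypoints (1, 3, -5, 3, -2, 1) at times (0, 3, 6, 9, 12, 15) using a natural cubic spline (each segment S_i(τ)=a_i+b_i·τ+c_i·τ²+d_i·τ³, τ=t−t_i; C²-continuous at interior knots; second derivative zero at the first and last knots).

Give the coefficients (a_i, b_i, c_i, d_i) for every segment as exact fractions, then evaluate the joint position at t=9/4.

  seg 0: a=1 b=426/209 c=0 d=-860/5643
  seg 1: a=3 b=-434/209 c=-860/627 d=2210/5643
  seg 2: a=-5 b=56/209 c=450/209 d=-134/297
  seg 3: a=3 b=210/209 c=-1196/627 d=1913/5643
  seg 4: a=-2 b=-269/209 c=239/209 d=-239/1881
S(9/4) = 12875/3344

Δ: Δ0=2/3, Δ1=-8/3, Δ2=8/3, Δ3=-5/3, Δ4=1
row 1: diag=12, rhs=-20; c'=1/4, d'=-5/3
row 2: denom=12−3·1/4=45/4; d'=(32−3·-5/3)/(45/4)=148/45
row 3: denom=12−3·4/15=56/5; d'=(-26−3·148/45)/(56/5)=-269/84
row 4: denom=12−3·15/56=627/56; d'=(16−3·-269/84)/(627/56)=478/209
back: M4=478/209
back: M3=-269/84−15/56·478/209=-2392/627
back: M2=148/45−4/15·-2392/627=900/209
back: M1=-5/3−1/4·900/209=-1720/627
M: M0=0, M1=-1720/627, M2=900/209, M3=-2392/627, M4=478/209, M5=0
seg 0: a=1, c=M0/2=0, d=(M1−M0)/(6·3)=-860/5643, b=Δ0−h0·(2M0+M1)/6=426/209
seg 1: a=3, c=M1/2=-860/627, d=(M2−M1)/(6·3)=2210/5643, b=Δ1−h1·(2M1+M2)/6=-434/209
seg 2: a=-5, c=M2/2=450/209, d=(M3−M2)/(6·3)=-134/297, b=Δ2−h2·(2M2+M3)/6=56/209
seg 3: a=3, c=M3/2=-1196/627, d=(M4−M3)/(6·3)=1913/5643, b=Δ3−h3·(2M3+M4)/6=210/209
seg 4: a=-2, c=M4/2=239/209, d=(M5−M4)/(6·3)=-239/1881, b=Δ4−h4·(2M4+M5)/6=-269/209
t_q=9/4 → seg 0, τ=9/4; S=1+426/209·τ+0·τ²+-860/5643·τ³=12875/3344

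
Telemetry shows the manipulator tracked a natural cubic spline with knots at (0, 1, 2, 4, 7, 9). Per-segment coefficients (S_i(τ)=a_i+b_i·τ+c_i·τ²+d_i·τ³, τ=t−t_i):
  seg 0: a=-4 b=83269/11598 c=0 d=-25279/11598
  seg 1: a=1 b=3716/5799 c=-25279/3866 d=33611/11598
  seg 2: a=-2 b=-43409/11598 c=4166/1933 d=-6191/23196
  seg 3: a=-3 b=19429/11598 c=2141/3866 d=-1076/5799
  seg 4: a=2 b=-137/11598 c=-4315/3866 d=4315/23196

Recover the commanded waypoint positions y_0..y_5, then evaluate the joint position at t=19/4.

y_0=-4 y_1=1 y_2=-2 y_3=-3 y_4=2 y_5=-1
S(19/4) = -93425/61856

y_0 = S_0(0) = a_0 = -4
y_1 = S_1(0) = a_1 = 1
y_2 = S_2(0) = a_2 = -2
y_3 = S_3(0) = a_3 = -3
y_4 = S_4(0) = a_4 = 2
y_5 = S_4(2) = -1
t_q=19/4 is in segment 3 (τ=3/4); S_3(τ)=-93425/61856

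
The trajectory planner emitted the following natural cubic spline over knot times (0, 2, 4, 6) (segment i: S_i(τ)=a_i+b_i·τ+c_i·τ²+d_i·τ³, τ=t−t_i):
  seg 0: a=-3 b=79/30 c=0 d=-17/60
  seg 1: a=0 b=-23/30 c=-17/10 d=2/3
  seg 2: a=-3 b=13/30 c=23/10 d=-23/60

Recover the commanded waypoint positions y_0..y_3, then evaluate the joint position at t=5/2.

y_0=-3 y_1=0 y_2=-3 y_3=4
S(5/2) = -29/40

y_0 = S_0(0) = a_0 = -3
y_1 = S_1(0) = a_1 = 0
y_2 = S_2(0) = a_2 = -3
y_3 = S_2(2) = 4
t_q=5/2 is in segment 1 (τ=1/2); S_1(τ)=-29/40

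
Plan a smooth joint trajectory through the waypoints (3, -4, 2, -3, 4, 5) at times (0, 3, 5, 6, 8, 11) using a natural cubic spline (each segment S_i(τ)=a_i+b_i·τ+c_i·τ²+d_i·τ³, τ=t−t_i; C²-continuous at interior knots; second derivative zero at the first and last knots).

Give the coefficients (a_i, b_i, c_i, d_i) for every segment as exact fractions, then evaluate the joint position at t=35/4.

  seg 0: a=3 b=-3884/759 c=0 d=2113/6831
  seg 1: a=-4 b=2455/759 c=2113/759 d=-367/253
  seg 2: a=2 b=-2305/759 c=-4493/759 d=91/23
  seg 3: a=-3 b=-2282/759 c=4516/759 d=-2729/2024
  seg 4: a=4 b=7003/1518 c=-6497/3036 d=6497/27324
S(35/4) = 411701/64768

Δ: Δ0=-7/3, Δ1=3, Δ2=-5, Δ3=7/2, Δ4=1/3
row 1: diag=10, rhs=32; c'=1/5, d'=16/5
row 2: denom=6−2·1/5=28/5; d'=(-48−2·16/5)/(28/5)=-68/7
row 3: denom=6−1·5/28=163/28; d'=(51−1·-68/7)/(163/28)=1700/163
row 4: denom=10−2·56/163=1518/163; d'=(-19−2·1700/163)/(1518/163)=-6497/1518
back: M4=-6497/1518
back: M3=1700/163−56/163·-6497/1518=9032/759
back: M2=-68/7−5/28·9032/759=-8986/759
back: M1=16/5−1/5·-8986/759=4226/759
M: M0=0, M1=4226/759, M2=-8986/759, M3=9032/759, M4=-6497/1518, M5=0
seg 0: a=3, c=M0/2=0, d=(M1−M0)/(6·3)=2113/6831, b=Δ0−h0·(2M0+M1)/6=-3884/759
seg 1: a=-4, c=M1/2=2113/759, d=(M2−M1)/(6·2)=-367/253, b=Δ1−h1·(2M1+M2)/6=2455/759
seg 2: a=2, c=M2/2=-4493/759, d=(M3−M2)/(6·1)=91/23, b=Δ2−h2·(2M2+M3)/6=-2305/759
seg 3: a=-3, c=M3/2=4516/759, d=(M4−M3)/(6·2)=-2729/2024, b=Δ3−h3·(2M3+M4)/6=-2282/759
seg 4: a=4, c=M4/2=-6497/3036, d=(M5−M4)/(6·3)=6497/27324, b=Δ4−h4·(2M4+M5)/6=7003/1518
t_q=35/4 → seg 4, τ=3/4; S=4+7003/1518·τ+-6497/3036·τ²+6497/27324·τ³=411701/64768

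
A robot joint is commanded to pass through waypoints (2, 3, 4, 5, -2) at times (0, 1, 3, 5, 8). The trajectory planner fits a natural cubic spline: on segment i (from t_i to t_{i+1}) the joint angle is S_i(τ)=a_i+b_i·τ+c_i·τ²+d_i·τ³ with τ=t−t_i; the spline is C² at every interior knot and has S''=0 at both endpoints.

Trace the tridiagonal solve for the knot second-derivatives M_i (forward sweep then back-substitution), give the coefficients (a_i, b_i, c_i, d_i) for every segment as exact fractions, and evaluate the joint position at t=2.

Δ: Δ0=1, Δ1=1/2, Δ2=1/2, Δ3=-7/3
row 1: diag=6, rhs=-3; c'=1/3, d'=-1/2
row 2: denom=8−2·1/3=22/3; d'=(0−2·-1/2)/(22/3)=3/22
row 3: denom=10−2·3/11=104/11; d'=(-17−2·3/22)/(104/11)=-95/52
back: M3=-95/52
back: M2=3/22−3/11·-95/52=33/52
back: M1=-1/2−1/3·33/52=-37/52
M: M0=0, M1=-37/52, M2=33/52, M3=-95/52, M4=0
seg 0: a=2, c=M0/2=0, d=(M1−M0)/(6·1)=-37/312, b=Δ0−h0·(2M0+M1)/6=349/312
seg 1: a=3, c=M1/2=-37/104, d=(M2−M1)/(6·2)=35/312, b=Δ1−h1·(2M1+M2)/6=119/156
seg 2: a=4, c=M2/2=33/104, d=(M3−M2)/(6·2)=-8/39, b=Δ2−h2·(2M2+M3)/6=107/156
seg 3: a=5, c=M3/2=-95/104, d=(M4−M3)/(6·3)=95/936, b=Δ3−h3·(2M3+M4)/6=-79/156
t_q=2 → seg 1, τ=1; S=3+119/156·τ+-37/104·τ²+35/312·τ³=183/52

  seg 0: a=2 b=349/312 c=0 d=-37/312
  seg 1: a=3 b=119/156 c=-37/104 d=35/312
  seg 2: a=4 b=107/156 c=33/104 d=-8/39
  seg 3: a=5 b=-79/156 c=-95/104 d=95/936
S(2) = 183/52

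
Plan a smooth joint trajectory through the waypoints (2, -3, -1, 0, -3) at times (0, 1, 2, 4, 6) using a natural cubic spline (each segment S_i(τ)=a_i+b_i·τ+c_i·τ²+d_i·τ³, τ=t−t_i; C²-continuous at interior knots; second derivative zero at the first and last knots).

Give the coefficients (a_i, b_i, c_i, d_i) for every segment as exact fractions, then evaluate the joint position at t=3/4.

Δ: Δ0=-5, Δ1=2, Δ2=1/2, Δ3=-3/2
row 1: diag=4, rhs=42; c'=1/4, d'=21/2
row 2: denom=6−1·1/4=23/4; d'=(-9−1·21/2)/(23/4)=-78/23
row 3: denom=8−2·8/23=168/23; d'=(-12−2·-78/23)/(168/23)=-5/7
back: M3=-5/7
back: M2=-78/23−8/23·-5/7=-22/7
back: M1=21/2−1/4·-22/7=79/7
M: M0=0, M1=79/7, M2=-22/7, M3=-5/7, M4=0
seg 0: a=2, c=M0/2=0, d=(M1−M0)/(6·1)=79/42, b=Δ0−h0·(2M0+M1)/6=-289/42
seg 1: a=-3, c=M1/2=79/14, d=(M2−M1)/(6·1)=-101/42, b=Δ1−h1·(2M1+M2)/6=-26/21
seg 2: a=-1, c=M2/2=-11/7, d=(M3−M2)/(6·2)=17/84, b=Δ2−h2·(2M2+M3)/6=17/6
seg 3: a=0, c=M3/2=-5/14, d=(M4−M3)/(6·2)=5/84, b=Δ3−h3·(2M3+M4)/6=-43/42
t_q=3/4 → seg 0, τ=3/4; S=2+-289/42·τ+0·τ²+79/42·τ³=-303/128

  seg 0: a=2 b=-289/42 c=0 d=79/42
  seg 1: a=-3 b=-26/21 c=79/14 d=-101/42
  seg 2: a=-1 b=17/6 c=-11/7 d=17/84
  seg 3: a=0 b=-43/42 c=-5/14 d=5/84
S(3/4) = -303/128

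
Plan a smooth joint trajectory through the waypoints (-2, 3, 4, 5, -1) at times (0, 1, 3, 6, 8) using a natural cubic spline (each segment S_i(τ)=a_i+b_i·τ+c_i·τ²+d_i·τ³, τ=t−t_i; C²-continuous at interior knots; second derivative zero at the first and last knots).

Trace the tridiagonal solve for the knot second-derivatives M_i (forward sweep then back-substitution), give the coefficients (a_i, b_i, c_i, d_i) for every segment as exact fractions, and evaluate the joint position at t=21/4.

Δ: Δ0=5, Δ1=1/2, Δ2=1/3, Δ3=-3
row 1: diag=6, rhs=-27; c'=1/3, d'=-9/2
row 2: denom=10−2·1/3=28/3; d'=(-1−2·-9/2)/(28/3)=6/7
row 3: denom=10−3·9/28=253/28; d'=(-20−3·6/7)/(253/28)=-632/253
back: M3=-632/253
back: M2=6/7−9/28·-632/253=420/253
back: M1=-9/2−1/3·420/253=-2557/506
M: M0=0, M1=-2557/506, M2=420/253, M3=-632/253, M4=0
seg 0: a=-2, c=M0/2=0, d=(M1−M0)/(6·1)=-2557/3036, b=Δ0−h0·(2M0+M1)/6=17737/3036
seg 1: a=3, c=M1/2=-2557/1012, d=(M2−M1)/(6·2)=3397/6072, b=Δ1−h1·(2M1+M2)/6=5033/1518
seg 2: a=4, c=M2/2=210/253, d=(M3−M2)/(6·3)=-526/2277, b=Δ2−h2·(2M2+M3)/6=-59/759
seg 3: a=5, c=M3/2=-316/253, d=(M4−M3)/(6·2)=158/759, b=Δ3−h3·(2M3+M4)/6=-1013/759
t_q=21/4 → seg 2, τ=9/4; S=4+-59/759·τ+210/253·τ²+-526/2277·τ³=43685/8096

  seg 0: a=-2 b=17737/3036 c=0 d=-2557/3036
  seg 1: a=3 b=5033/1518 c=-2557/1012 d=3397/6072
  seg 2: a=4 b=-59/759 c=210/253 d=-526/2277
  seg 3: a=5 b=-1013/759 c=-316/253 d=158/759
S(21/4) = 43685/8096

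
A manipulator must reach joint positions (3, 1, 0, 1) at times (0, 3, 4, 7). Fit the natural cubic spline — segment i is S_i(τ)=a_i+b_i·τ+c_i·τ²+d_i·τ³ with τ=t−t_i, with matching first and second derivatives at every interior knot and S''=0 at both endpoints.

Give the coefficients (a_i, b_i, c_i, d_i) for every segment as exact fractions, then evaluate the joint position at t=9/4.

Δ: Δ0=-2/3, Δ1=-1, Δ2=1/3
row 1: diag=8, rhs=-2; c'=1/8, d'=-1/4
row 2: denom=8−1·1/8=63/8; d'=(8−1·-1/4)/(63/8)=22/21
back: M2=22/21
back: M1=-1/4−1/8·22/21=-8/21
M: M0=0, M1=-8/21, M2=22/21, M3=0
seg 0: a=3, c=M0/2=0, d=(M1−M0)/(6·3)=-4/189, b=Δ0−h0·(2M0+M1)/6=-10/21
seg 1: a=1, c=M1/2=-4/21, d=(M2−M1)/(6·1)=5/21, b=Δ1−h1·(2M1+M2)/6=-22/21
seg 2: a=0, c=M2/2=11/21, d=(M3−M2)/(6·3)=-11/189, b=Δ2−h2·(2M2+M3)/6=-5/7
t_q=9/4 → seg 0, τ=9/4; S=3+-10/21·τ+0·τ²+-4/189·τ³=27/16

  seg 0: a=3 b=-10/21 c=0 d=-4/189
  seg 1: a=1 b=-22/21 c=-4/21 d=5/21
  seg 2: a=0 b=-5/7 c=11/21 d=-11/189
S(9/4) = 27/16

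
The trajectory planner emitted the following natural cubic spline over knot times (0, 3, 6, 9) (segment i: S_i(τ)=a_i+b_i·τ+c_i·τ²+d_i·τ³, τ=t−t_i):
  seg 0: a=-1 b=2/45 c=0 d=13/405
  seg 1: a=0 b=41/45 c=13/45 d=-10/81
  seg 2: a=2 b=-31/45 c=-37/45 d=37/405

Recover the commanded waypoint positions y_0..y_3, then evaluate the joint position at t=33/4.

y_0 = S_0(0) = a_0 = -1
y_1 = S_1(0) = a_1 = 0
y_2 = S_2(0) = a_2 = 2
y_3 = S_2(3) = -5
t_q=33/4 is in segment 2 (τ=9/4); S_2(τ)=-171/64

y_0=-1 y_1=0 y_2=2 y_3=-5
S(33/4) = -171/64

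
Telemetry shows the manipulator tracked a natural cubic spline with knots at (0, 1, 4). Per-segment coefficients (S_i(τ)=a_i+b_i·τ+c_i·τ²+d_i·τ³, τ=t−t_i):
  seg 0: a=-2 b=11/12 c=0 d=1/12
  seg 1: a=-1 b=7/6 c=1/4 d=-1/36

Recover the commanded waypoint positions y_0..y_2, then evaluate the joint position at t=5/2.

y_0 = S_0(0) = a_0 = -2
y_1 = S_1(0) = a_1 = -1
y_2 = S_1(3) = 4
t_q=5/2 is in segment 1 (τ=3/2); S_1(τ)=39/32

y_0=-2 y_1=-1 y_2=4
S(5/2) = 39/32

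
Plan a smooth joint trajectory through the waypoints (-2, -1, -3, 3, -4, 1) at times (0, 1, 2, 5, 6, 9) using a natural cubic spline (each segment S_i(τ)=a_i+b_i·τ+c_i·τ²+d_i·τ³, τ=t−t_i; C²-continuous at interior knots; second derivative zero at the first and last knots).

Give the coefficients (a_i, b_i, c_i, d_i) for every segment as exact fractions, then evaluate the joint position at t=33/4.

Δ: Δ0=1, Δ1=-2, Δ2=2, Δ3=-7, Δ4=5/3
row 1: diag=4, rhs=-18; c'=1/4, d'=-9/2
row 2: denom=8−1·1/4=31/4; d'=(24−1·-9/2)/(31/4)=114/31
row 3: denom=8−3·12/31=212/31; d'=(-54−3·114/31)/(212/31)=-504/53
row 4: denom=8−1·31/212=1665/212; d'=(52−1·-504/53)/(1665/212)=2608/333
back: M4=2608/333
back: M3=-504/53−31/212·2608/333=-3548/333
back: M2=114/31−12/31·-3548/333=866/111
back: M1=-9/2−1/4·866/111=-716/111
M: M0=0, M1=-716/111, M2=866/111, M3=-3548/333, M4=2608/333, M5=0
seg 0: a=-2, c=M0/2=0, d=(M1−M0)/(6·1)=-358/333, b=Δ0−h0·(2M0+M1)/6=691/333
seg 1: a=-1, c=M1/2=-358/111, d=(M2−M1)/(6·1)=791/333, b=Δ1−h1·(2M1+M2)/6=-383/333
seg 2: a=-3, c=M2/2=433/111, d=(M3−M2)/(6·3)=-3073/2997, b=Δ2−h2·(2M2+M3)/6=-158/333
seg 3: a=3, c=M3/2=-1774/333, d=(M4−M3)/(6·1)=114/37, b=Δ3−h3·(2M3+M4)/6=-1583/333
seg 4: a=-4, c=M4/2=1304/333, d=(M5−M4)/(6·3)=-1304/2997, b=Δ4−h4·(2M4+M5)/6=-2053/333
t_q=33/4 → seg 4, τ=9/4; S=-4+-2053/333·τ+1304/333·τ²+-1304/2997·τ³=-889/296

  seg 0: a=-2 b=691/333 c=0 d=-358/333
  seg 1: a=-1 b=-383/333 c=-358/111 d=791/333
  seg 2: a=-3 b=-158/333 c=433/111 d=-3073/2997
  seg 3: a=3 b=-1583/333 c=-1774/333 d=114/37
  seg 4: a=-4 b=-2053/333 c=1304/333 d=-1304/2997
S(33/4) = -889/296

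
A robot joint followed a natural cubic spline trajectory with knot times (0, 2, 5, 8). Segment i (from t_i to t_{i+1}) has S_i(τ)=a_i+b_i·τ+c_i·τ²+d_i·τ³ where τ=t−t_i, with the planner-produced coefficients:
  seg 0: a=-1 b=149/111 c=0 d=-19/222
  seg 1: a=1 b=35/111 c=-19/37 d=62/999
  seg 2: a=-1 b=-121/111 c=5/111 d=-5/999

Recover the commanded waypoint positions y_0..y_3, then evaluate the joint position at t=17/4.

y_0 = S_0(0) = a_0 = -1
y_1 = S_1(0) = a_1 = 1
y_2 = S_2(0) = a_2 = -1
y_3 = S_2(3) = -4
t_q=17/4 is in segment 1 (τ=9/4); S_1(τ)=-217/1184

y_0=-1 y_1=1 y_2=-1 y_3=-4
S(17/4) = -217/1184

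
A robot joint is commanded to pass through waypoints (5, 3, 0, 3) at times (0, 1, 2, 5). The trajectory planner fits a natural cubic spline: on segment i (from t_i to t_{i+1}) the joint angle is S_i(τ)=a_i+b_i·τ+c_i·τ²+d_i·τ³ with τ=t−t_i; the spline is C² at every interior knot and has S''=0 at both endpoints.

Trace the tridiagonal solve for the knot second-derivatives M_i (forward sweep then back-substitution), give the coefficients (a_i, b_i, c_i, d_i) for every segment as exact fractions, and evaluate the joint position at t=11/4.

Δ: Δ0=-2, Δ1=-3, Δ2=1
row 1: diag=4, rhs=-6; c'=1/4, d'=-3/2
row 2: denom=8−1·1/4=31/4; d'=(24−1·-3/2)/(31/4)=102/31
back: M2=102/31
back: M1=-3/2−1/4·102/31=-72/31
M: M0=0, M1=-72/31, M2=102/31, M3=0
seg 0: a=5, c=M0/2=0, d=(M1−M0)/(6·1)=-12/31, b=Δ0−h0·(2M0+M1)/6=-50/31
seg 1: a=3, c=M1/2=-36/31, d=(M2−M1)/(6·1)=29/31, b=Δ1−h1·(2M1+M2)/6=-86/31
seg 2: a=0, c=M2/2=51/31, d=(M3−M2)/(6·3)=-17/93, b=Δ2−h2·(2M2+M3)/6=-71/31
t_q=11/4 → seg 2, τ=3/4; S=0+-71/31·τ+51/31·τ²+-17/93·τ³=-1725/1984

  seg 0: a=5 b=-50/31 c=0 d=-12/31
  seg 1: a=3 b=-86/31 c=-36/31 d=29/31
  seg 2: a=0 b=-71/31 c=51/31 d=-17/93
S(11/4) = -1725/1984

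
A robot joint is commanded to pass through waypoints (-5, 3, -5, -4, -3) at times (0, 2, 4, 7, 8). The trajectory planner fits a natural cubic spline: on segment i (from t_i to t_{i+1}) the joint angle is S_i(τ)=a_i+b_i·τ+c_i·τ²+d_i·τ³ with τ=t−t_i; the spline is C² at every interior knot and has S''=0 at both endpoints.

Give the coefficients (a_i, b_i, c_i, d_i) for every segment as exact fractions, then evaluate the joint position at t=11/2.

Δ: Δ0=4, Δ1=-4, Δ2=1/3, Δ3=1
row 1: diag=8, rhs=-48; c'=1/4, d'=-6
row 2: denom=10−2·1/4=19/2; d'=(26−2·-6)/(19/2)=4
row 3: denom=8−3·6/19=134/19; d'=(4−3·4)/(134/19)=-76/67
back: M3=-76/67
back: M2=4−6/19·-76/67=292/67
back: M1=-6−1/4·292/67=-475/67
M: M0=0, M1=-475/67, M2=292/67, M3=-76/67, M4=0
seg 0: a=-5, c=M0/2=0, d=(M1−M0)/(6·2)=-475/804, b=Δ0−h0·(2M0+M1)/6=1279/201
seg 1: a=3, c=M1/2=-475/134, d=(M2−M1)/(6·2)=767/804, b=Δ1−h1·(2M1+M2)/6=-146/201
seg 2: a=-5, c=M2/2=146/67, d=(M3−M2)/(6·3)=-184/603, b=Δ2−h2·(2M2+M3)/6=-695/201
seg 3: a=-4, c=M3/2=-38/67, d=(M4−M3)/(6·1)=38/201, b=Δ3−h3·(2M3+M4)/6=277/201
t_q=11/2 → seg 2, τ=3/2; S=-5+-695/201·τ+146/67·τ²+-184/603·τ³=-423/67

  seg 0: a=-5 b=1279/201 c=0 d=-475/804
  seg 1: a=3 b=-146/201 c=-475/134 d=767/804
  seg 2: a=-5 b=-695/201 c=146/67 d=-184/603
  seg 3: a=-4 b=277/201 c=-38/67 d=38/201
S(11/2) = -423/67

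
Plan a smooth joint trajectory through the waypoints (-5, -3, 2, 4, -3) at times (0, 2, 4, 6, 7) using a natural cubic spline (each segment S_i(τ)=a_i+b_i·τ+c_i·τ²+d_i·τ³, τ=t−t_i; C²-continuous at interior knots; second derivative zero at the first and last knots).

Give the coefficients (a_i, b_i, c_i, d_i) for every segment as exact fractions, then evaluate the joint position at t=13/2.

  seg 0: a=-5 b=28/41 c=0 d=13/164
  seg 1: a=-3 b=67/41 c=39/82 d=-7/328
  seg 2: a=2 b=269/82 c=57/164 d=-61/82
  seg 3: a=4 b=-349/82 c=-675/164 d=225/164
S(13/2) = 1331/1312

Δ: Δ0=1, Δ1=5/2, Δ2=1, Δ3=-7
row 1: diag=8, rhs=9; c'=1/4, d'=9/8
row 2: denom=8−2·1/4=15/2; d'=(-9−2·9/8)/(15/2)=-3/2
row 3: denom=6−2·4/15=82/15; d'=(-48−2·-3/2)/(82/15)=-675/82
back: M3=-675/82
back: M2=-3/2−4/15·-675/82=57/82
back: M1=9/8−1/4·57/82=39/41
M: M0=0, M1=39/41, M2=57/82, M3=-675/82, M4=0
seg 0: a=-5, c=M0/2=0, d=(M1−M0)/(6·2)=13/164, b=Δ0−h0·(2M0+M1)/6=28/41
seg 1: a=-3, c=M1/2=39/82, d=(M2−M1)/(6·2)=-7/328, b=Δ1−h1·(2M1+M2)/6=67/41
seg 2: a=2, c=M2/2=57/164, d=(M3−M2)/(6·2)=-61/82, b=Δ2−h2·(2M2+M3)/6=269/82
seg 3: a=4, c=M3/2=-675/164, d=(M4−M3)/(6·1)=225/164, b=Δ3−h3·(2M3+M4)/6=-349/82
t_q=13/2 → seg 3, τ=1/2; S=4+-349/82·τ+-675/164·τ²+225/164·τ³=1331/1312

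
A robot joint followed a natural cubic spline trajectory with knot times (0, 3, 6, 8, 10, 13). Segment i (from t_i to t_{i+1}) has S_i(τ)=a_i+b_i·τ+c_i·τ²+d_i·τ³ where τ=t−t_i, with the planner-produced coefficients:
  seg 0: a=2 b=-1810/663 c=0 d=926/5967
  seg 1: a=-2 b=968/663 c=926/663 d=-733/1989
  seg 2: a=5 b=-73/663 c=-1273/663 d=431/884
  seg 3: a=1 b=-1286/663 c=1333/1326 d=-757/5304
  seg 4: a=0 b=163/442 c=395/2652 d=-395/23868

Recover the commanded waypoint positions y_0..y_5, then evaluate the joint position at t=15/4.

y_0 = S_0(0) = a_0 = 2
y_1 = S_1(0) = a_1 = -2
y_2 = S_2(0) = a_2 = 5
y_3 = S_3(0) = a_3 = 1
y_4 = S_4(0) = a_4 = 0
y_5 = S_4(3) = 2
t_q=15/4 is in segment 1 (τ=3/4); S_1(τ)=-299/1088

y_0=2 y_1=-2 y_2=5 y_3=1 y_4=0 y_5=2
S(15/4) = -299/1088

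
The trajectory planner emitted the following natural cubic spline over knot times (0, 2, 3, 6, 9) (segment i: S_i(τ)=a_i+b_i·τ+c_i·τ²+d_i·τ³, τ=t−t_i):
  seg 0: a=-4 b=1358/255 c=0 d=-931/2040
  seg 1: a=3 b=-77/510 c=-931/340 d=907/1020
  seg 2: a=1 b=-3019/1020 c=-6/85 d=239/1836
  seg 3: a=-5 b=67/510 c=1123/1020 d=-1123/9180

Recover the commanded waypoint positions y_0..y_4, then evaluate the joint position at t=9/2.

y_0=-4 y_1=3 y_2=1 y_3=-5 y_4=2
S(9/2) = -8593/2720

y_0 = S_0(0) = a_0 = -4
y_1 = S_1(0) = a_1 = 3
y_2 = S_2(0) = a_2 = 1
y_3 = S_3(0) = a_3 = -5
y_4 = S_3(3) = 2
t_q=9/2 is in segment 2 (τ=3/2); S_2(τ)=-8593/2720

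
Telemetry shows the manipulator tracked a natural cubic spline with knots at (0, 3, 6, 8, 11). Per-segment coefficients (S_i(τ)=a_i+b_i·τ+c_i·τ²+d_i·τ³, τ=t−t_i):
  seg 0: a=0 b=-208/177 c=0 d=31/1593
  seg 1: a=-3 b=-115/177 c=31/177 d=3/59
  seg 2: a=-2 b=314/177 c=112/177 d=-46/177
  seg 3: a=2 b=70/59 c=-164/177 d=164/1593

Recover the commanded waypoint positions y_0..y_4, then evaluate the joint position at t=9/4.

y_0 = S_0(0) = a_0 = 0
y_1 = S_1(0) = a_1 = -3
y_2 = S_2(0) = a_2 = -2
y_3 = S_3(0) = a_3 = 2
y_4 = S_3(3) = 0
t_q=9/4 is in segment 0 (τ=9/4); S_0(τ)=-9147/3776

y_0=0 y_1=-3 y_2=-2 y_3=2 y_4=0
S(9/4) = -9147/3776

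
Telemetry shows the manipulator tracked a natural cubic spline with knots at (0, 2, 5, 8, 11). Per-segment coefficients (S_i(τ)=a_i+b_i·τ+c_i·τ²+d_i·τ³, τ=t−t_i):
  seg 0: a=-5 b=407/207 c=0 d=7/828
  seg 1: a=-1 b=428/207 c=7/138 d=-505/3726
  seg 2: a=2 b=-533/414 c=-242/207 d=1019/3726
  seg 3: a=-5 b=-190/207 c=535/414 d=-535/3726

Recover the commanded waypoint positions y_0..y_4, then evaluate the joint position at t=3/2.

y_0 = S_0(0) = a_0 = -5
y_1 = S_1(0) = a_1 = -1
y_2 = S_2(0) = a_2 = 2
y_3 = S_3(0) = a_3 = -5
y_4 = S_3(3) = 0
t_q=3/2 is in segment 0 (τ=3/2); S_0(τ)=-4465/2208

y_0=-5 y_1=-1 y_2=2 y_3=-5 y_4=0
S(3/2) = -4465/2208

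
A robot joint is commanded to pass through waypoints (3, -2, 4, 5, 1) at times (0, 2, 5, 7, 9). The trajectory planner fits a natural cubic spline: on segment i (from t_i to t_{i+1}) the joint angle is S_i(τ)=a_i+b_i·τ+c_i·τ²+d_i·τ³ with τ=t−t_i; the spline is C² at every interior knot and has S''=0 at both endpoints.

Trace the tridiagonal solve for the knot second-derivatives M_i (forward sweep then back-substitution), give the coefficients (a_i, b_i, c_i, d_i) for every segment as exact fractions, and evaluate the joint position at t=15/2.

Δ: Δ0=-5/2, Δ1=2, Δ2=1/2, Δ3=-2
row 1: diag=10, rhs=27; c'=3/10, d'=27/10
row 2: denom=10−3·3/10=91/10; d'=(-9−3·27/10)/(91/10)=-171/91
row 3: denom=8−2·20/91=688/91; d'=(-15−2·-171/91)/(688/91)=-1023/688
back: M3=-1023/688
back: M2=-171/91−20/91·-1023/688=-267/172
back: M1=27/10−3/10·-267/172=1089/344
M: M0=0, M1=1089/344, M2=-267/172, M3=-1023/688, M4=0
seg 0: a=3, c=M0/2=0, d=(M1−M0)/(6·2)=363/1376, b=Δ0−h0·(2M0+M1)/6=-1223/344
seg 1: a=-2, c=M1/2=1089/688, d=(M2−M1)/(6·3)=-541/2064, b=Δ1−h1·(2M1+M2)/6=-67/172
seg 2: a=4, c=M2/2=-267/344, d=(M3−M2)/(6·2)=15/2752, b=Δ2−h2·(2M2+M3)/6=1397/688
seg 3: a=5, c=M3/2=-1023/1376, d=(M4−M3)/(6·2)=341/2752, b=Δ3−h3·(2M3+M4)/6=-347/344
t_q=15/2 → seg 3, τ=1/2; S=5+-347/344·τ+-1023/1376·τ²+341/2752·τ³=95225/22016

  seg 0: a=3 b=-1223/344 c=0 d=363/1376
  seg 1: a=-2 b=-67/172 c=1089/688 d=-541/2064
  seg 2: a=4 b=1397/688 c=-267/344 d=15/2752
  seg 3: a=5 b=-347/344 c=-1023/1376 d=341/2752
S(15/2) = 95225/22016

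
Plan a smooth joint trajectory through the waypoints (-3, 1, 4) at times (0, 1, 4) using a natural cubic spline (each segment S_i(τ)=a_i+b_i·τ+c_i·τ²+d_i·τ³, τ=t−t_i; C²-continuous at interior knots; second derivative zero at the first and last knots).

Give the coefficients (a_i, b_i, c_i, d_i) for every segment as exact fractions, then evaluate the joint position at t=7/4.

  seg 0: a=-3 b=35/8 c=0 d=-3/8
  seg 1: a=1 b=13/4 c=-9/8 d=1/8
S(7/4) = 1463/512

Δ: Δ0=4, Δ1=1
row 1: diag=8, rhs=-18; c'=3/8, d'=-9/4
back: M1=-9/4
M: M0=0, M1=-9/4, M2=0
seg 0: a=-3, c=M0/2=0, d=(M1−M0)/(6·1)=-3/8, b=Δ0−h0·(2M0+M1)/6=35/8
seg 1: a=1, c=M1/2=-9/8, d=(M2−M1)/(6·3)=1/8, b=Δ1−h1·(2M1+M2)/6=13/4
t_q=7/4 → seg 1, τ=3/4; S=1+13/4·τ+-9/8·τ²+1/8·τ³=1463/512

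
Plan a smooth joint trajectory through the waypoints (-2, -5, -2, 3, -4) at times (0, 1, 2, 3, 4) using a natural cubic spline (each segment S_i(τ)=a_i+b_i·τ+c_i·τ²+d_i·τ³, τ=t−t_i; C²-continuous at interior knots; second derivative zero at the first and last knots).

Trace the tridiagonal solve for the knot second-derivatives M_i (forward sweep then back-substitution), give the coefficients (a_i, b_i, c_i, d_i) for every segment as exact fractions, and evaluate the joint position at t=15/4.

Δ: Δ0=-3, Δ1=3, Δ2=5, Δ3=-7
row 1: diag=4, rhs=36; c'=1/4, d'=9
row 2: denom=4−1·1/4=15/4; d'=(12−1·9)/(15/4)=4/5
row 3: denom=4−1·4/15=56/15; d'=(-72−1·4/5)/(56/15)=-39/2
back: M3=-39/2
back: M2=4/5−4/15·-39/2=6
back: M1=9−1/4·6=15/2
M: M0=0, M1=15/2, M2=6, M3=-39/2, M4=0
seg 0: a=-2, c=M0/2=0, d=(M1−M0)/(6·1)=5/4, b=Δ0−h0·(2M0+M1)/6=-17/4
seg 1: a=-5, c=M1/2=15/4, d=(M2−M1)/(6·1)=-1/4, b=Δ1−h1·(2M1+M2)/6=-1/2
seg 2: a=-2, c=M2/2=3, d=(M3−M2)/(6·1)=-17/4, b=Δ2−h2·(2M2+M3)/6=25/4
seg 3: a=3, c=M3/2=-39/4, d=(M4−M3)/(6·1)=13/4, b=Δ3−h3·(2M3+M4)/6=-1/2
t_q=15/4 → seg 3, τ=3/4; S=3+-1/2·τ+-39/4·τ²+13/4·τ³=-381/256

  seg 0: a=-2 b=-17/4 c=0 d=5/4
  seg 1: a=-5 b=-1/2 c=15/4 d=-1/4
  seg 2: a=-2 b=25/4 c=3 d=-17/4
  seg 3: a=3 b=-1/2 c=-39/4 d=13/4
S(15/4) = -381/256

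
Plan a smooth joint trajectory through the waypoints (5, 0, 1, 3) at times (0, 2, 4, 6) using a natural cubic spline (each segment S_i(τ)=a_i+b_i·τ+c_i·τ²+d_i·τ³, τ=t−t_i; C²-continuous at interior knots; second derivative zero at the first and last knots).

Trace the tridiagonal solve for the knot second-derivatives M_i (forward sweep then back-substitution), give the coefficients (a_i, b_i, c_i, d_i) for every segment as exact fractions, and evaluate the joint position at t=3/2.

  seg 0: a=5 b=-49/15 c=0 d=23/120
  seg 1: a=0 b=-29/30 c=23/20 d=-5/24
  seg 2: a=1 b=17/15 c=-1/10 d=1/60
S(3/2) = 239/320

Δ: Δ0=-5/2, Δ1=1/2, Δ2=1
row 1: diag=8, rhs=18; c'=1/4, d'=9/4
row 2: denom=8−2·1/4=15/2; d'=(3−2·9/4)/(15/2)=-1/5
back: M2=-1/5
back: M1=9/4−1/4·-1/5=23/10
M: M0=0, M1=23/10, M2=-1/5, M3=0
seg 0: a=5, c=M0/2=0, d=(M1−M0)/(6·2)=23/120, b=Δ0−h0·(2M0+M1)/6=-49/15
seg 1: a=0, c=M1/2=23/20, d=(M2−M1)/(6·2)=-5/24, b=Δ1−h1·(2M1+M2)/6=-29/30
seg 2: a=1, c=M2/2=-1/10, d=(M3−M2)/(6·2)=1/60, b=Δ2−h2·(2M2+M3)/6=17/15
t_q=3/2 → seg 0, τ=3/2; S=5+-49/15·τ+0·τ²+23/120·τ³=239/320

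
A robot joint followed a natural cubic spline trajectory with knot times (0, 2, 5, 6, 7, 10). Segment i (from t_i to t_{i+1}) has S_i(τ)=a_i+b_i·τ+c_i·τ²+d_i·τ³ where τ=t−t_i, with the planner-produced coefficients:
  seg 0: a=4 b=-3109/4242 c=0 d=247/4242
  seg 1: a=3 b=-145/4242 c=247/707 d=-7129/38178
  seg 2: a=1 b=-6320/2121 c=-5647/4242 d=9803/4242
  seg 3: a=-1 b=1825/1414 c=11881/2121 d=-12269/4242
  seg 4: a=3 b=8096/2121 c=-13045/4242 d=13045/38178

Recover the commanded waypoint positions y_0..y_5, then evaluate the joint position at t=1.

y_0=4 y_1=3 y_2=1 y_3=-1 y_4=3 y_5=-4
S(1) = 2351/707

y_0 = S_0(0) = a_0 = 4
y_1 = S_1(0) = a_1 = 3
y_2 = S_2(0) = a_2 = 1
y_3 = S_3(0) = a_3 = -1
y_4 = S_4(0) = a_4 = 3
y_5 = S_4(3) = -4
t_q=1 is in segment 0 (τ=1); S_0(τ)=2351/707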